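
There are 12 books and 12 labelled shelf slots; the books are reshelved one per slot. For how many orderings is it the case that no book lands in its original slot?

The subfactorial !12 = [12!/e] (nearest integer).
12! = 479001600, and 479001600/e ≈ 176214840.93, so !12 = 176214841.

176214841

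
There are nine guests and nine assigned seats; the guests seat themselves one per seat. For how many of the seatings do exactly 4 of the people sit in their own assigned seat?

5544

Pick the 4 fixed positions: C(9,4) = 126 ways.
The other 5 form a derangement: !5 = 44.
Total: 126 × 44 = 5544.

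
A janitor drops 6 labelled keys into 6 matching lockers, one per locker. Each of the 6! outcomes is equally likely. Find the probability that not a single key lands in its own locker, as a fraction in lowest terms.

53/144

Favorable outcomes: !6 = 265.
Total outcomes: 6! = 720.
Probability = 265/720 = 53/144.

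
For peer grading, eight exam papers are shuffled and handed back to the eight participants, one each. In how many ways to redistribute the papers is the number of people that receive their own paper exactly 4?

630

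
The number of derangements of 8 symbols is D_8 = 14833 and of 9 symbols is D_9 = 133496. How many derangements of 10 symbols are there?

D_10 = (10-1)·(D_9 + D_8) = 9·(133496 + 14833) = 9·148329 = 1334961.

1334961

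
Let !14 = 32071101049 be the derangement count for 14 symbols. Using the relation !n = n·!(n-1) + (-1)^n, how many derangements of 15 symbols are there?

481066515734

!15 = 15·32071101049 - 1 = 481066515734.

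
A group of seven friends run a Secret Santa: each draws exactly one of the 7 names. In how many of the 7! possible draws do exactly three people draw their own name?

315

Pick the 3 fixed positions: C(7,3) = 35 ways.
The remaining 4 must be deranged: !4 = 9.
Total: 35 × 9 = 315.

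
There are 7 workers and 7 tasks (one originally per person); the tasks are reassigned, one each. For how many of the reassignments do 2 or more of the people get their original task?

1331

# with exactly i fixed is C(7,i)·!(7-i); sum over i=2..7:
  i=2: C(7,2)·!5 = 21·44 = 924
  i=3: C(7,3)·!4 = 35·9 = 315
  i=4: C(7,4)·!3 = 35·2 = 70
  i=5: C(7,5)·!2 = 21·1 = 21
  i=6: C(7,6)·!1 = 7·0 = 0
  i=7: C(7,7)·!0 = 1·1 = 1
Total = 1331.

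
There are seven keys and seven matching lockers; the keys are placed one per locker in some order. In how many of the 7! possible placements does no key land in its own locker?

1854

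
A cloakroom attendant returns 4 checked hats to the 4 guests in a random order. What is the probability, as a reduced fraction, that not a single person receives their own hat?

Favorable outcomes: !4 = 9.
Total outcomes: 4! = 24.
Probability = 9/24 = 3/8.

3/8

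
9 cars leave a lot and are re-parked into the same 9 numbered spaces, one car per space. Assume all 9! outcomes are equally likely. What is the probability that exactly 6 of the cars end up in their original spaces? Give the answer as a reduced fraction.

Favorable outcomes: C(9,6)·!3 = 84·2 = 168.
Total outcomes: 9! = 362880.
Probability = 168/362880 = 1/2160.

1/2160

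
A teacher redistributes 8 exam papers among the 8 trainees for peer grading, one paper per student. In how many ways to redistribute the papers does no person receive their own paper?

14833

By inclusion-exclusion, !8 = Σ (-1)^k · 8!/k! for k=0..8
= 8! - 8!/1! + 8!/2! - 8!/3! + 8!/4! - 8!/5! + 8!/6! - 8!/7! + 8!/8!
= 40320 - 40320 + 20160 - 6720 + 1680 - 336 + 56 - 8 + 1
= 14833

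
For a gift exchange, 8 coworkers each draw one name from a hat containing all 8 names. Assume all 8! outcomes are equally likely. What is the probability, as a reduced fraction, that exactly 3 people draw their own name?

Favorable outcomes: C(8,3)·!5 = 56·44 = 2464.
Total outcomes: 8! = 40320.
Probability = 2464/40320 = 11/180.

11/180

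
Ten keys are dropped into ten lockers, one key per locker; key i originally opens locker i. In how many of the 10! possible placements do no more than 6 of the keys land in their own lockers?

3628514

Sum C(10,i)·!(10-i) for i = 0..6:
  i=0: C(10,0)·!10 = 1·1334961 = 1334961
  i=1: C(10,1)·!9 = 10·133496 = 1334960
  i=2: C(10,2)·!8 = 45·14833 = 667485
  i=3: C(10,3)·!7 = 120·1854 = 222480
  i=4: C(10,4)·!6 = 210·265 = 55650
  i=5: C(10,5)·!5 = 252·44 = 11088
  i=6: C(10,6)·!4 = 210·9 = 1890
Total = 3628514.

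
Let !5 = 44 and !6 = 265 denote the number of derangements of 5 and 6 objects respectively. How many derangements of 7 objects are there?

!7 = (7-1)·(!6 + !5) = 6·(265 + 44) = 6·309 = 1854.

1854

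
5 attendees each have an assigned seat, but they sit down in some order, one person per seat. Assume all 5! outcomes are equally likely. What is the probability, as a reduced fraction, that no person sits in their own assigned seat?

11/30

Favorable outcomes: !5 = 44.
Total outcomes: 5! = 120.
Probability = 44/120 = 11/30.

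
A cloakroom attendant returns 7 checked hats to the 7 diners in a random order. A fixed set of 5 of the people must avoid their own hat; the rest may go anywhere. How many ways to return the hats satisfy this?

Let A_j be the event that the j-th constrained one is fixed. By inclusion-exclusion over the 5 events:
Σ_{j=0}^{5} (-1)^j C(5,j)(7-j)!
= C(5,0)·7! - C(5,1)·6! + C(5,2)·5! - C(5,3)·4! + C(5,4)·3! - C(5,5)·2!
= 5040 - 3600 + 1200 - 240 + 30 - 2
= 2428

2428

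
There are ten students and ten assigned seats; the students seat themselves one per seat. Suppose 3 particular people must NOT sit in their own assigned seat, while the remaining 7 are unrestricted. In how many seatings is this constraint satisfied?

2656080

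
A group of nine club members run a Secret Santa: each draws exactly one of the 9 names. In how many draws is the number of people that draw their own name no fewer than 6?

205

Sum C(9,i)·!(9-i) for i = 6..9:
  i=6: C(9,6)·!3 = 84·2 = 168
  i=7: C(9,7)·!2 = 36·1 = 36
  i=8: C(9,8)·!1 = 9·0 = 0
  i=9: C(9,9)·!0 = 1·1 = 1
Total = 205.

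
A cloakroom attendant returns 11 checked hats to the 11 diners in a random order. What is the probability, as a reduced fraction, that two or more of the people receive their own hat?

10547659/39916800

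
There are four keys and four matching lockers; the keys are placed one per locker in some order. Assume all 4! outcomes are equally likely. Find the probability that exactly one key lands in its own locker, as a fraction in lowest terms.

1/3

Favorable outcomes: C(4,1)·!3 = 4·2 = 8.
Total outcomes: 4! = 24.
Probability = 8/24 = 1/3.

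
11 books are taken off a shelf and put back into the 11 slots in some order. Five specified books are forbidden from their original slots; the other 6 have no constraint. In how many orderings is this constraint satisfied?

25022880

Inclusion-exclusion on the 5 forbidden self-matches:
Σ_{j=0}^{5} (-1)^j C(5,j)(11-j)!
= C(5,0)·11! - C(5,1)·10! + C(5,2)·9! - C(5,3)·8! + C(5,4)·7! - C(5,5)·6!
= 39916800 - 18144000 + 3628800 - 403200 + 25200 - 720
= 25022880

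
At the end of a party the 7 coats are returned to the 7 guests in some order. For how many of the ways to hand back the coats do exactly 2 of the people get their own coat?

924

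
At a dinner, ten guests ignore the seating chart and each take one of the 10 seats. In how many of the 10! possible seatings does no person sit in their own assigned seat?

1334961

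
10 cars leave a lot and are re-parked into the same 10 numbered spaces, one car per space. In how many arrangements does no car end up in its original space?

1334961

!10 is the nearest integer to 10!/e.
10! = 3628800, and 3628800/e ≈ 1334960.92, so !10 = 1334961.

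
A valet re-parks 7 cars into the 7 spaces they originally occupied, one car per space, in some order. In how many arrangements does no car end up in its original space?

The subfactorial !7 = [7!/e] (nearest integer).
7! = 5040, and 5040/e ≈ 1854.11, so !7 = 1854.

1854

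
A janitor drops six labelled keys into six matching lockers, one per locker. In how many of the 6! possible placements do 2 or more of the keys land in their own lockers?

191

Sum C(6,i)·!(6-i) for i = 2..6:
  i=2: C(6,2)·!4 = 15·9 = 135
  i=3: C(6,3)·!3 = 20·2 = 40
  i=4: C(6,4)·!2 = 15·1 = 15
  i=5: C(6,5)·!1 = 6·0 = 0
  i=6: C(6,6)·!0 = 1·1 = 1
Total = 191.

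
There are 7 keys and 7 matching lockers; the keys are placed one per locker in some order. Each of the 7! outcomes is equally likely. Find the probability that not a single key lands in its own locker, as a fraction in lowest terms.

Favorable outcomes: !7 = 1854.
Total outcomes: 7! = 5040.
Probability = 1854/5040 = 103/280.

103/280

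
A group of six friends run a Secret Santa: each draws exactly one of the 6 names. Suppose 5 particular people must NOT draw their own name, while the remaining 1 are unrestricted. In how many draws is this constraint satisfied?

309

Inclusion-exclusion on the 5 forbidden self-matches:
Σ_{j=0}^{5} (-1)^j C(5,j)(6-j)!
= C(5,0)·6! - C(5,1)·5! + C(5,2)·4! - C(5,3)·3! + C(5,4)·2! - C(5,5)·1!
= 720 - 600 + 240 - 60 + 10 - 1
= 309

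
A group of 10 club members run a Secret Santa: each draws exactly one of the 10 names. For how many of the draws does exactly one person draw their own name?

Choose which one of the 10 is fixed: C(10,1) = 10.
The other 9 form a derangement: !9 = 133496.
Total: 10 × 133496 = 1334960.

1334960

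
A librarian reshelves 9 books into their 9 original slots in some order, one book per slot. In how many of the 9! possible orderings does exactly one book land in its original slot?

Pick the single fixed position: C(9,1) = 9 ways.
The other 8 form a derangement: !8 = 14833.
Total: 9 × 14833 = 133497.

133497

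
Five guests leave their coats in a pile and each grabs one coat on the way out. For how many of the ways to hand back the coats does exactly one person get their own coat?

45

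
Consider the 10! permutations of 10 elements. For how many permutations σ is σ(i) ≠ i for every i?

1334961

The subfactorial !10 = [10!/e] (nearest integer).
10! = 3628800, and 3628800/e ≈ 1334960.92, so !10 = 1334961.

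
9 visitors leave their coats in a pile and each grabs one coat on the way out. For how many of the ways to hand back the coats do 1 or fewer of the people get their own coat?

266993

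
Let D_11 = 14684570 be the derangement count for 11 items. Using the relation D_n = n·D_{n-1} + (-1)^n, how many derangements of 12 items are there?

176214841

D_12 = 12·14684570 + 1 = 176214841.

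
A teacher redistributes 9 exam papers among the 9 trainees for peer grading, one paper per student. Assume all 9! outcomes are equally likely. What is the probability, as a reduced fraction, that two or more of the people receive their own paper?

95887/362880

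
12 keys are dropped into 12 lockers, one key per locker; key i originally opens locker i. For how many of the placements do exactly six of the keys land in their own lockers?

244860

Choose which 6 of the 12 are fixed: C(12,6) = 924.
The other 6 form a derangement: !6 = 265.
Total: 924 × 265 = 244860.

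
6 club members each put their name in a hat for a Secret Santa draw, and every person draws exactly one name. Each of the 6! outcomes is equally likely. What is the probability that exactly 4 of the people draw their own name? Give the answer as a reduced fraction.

1/48

Favorable outcomes: C(6,4)·!2 = 15·1 = 15.
Total outcomes: 6! = 720.
Probability = 15/720 = 1/48.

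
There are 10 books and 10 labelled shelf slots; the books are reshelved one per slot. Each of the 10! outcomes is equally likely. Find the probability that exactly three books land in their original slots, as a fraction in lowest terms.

Favorable outcomes: C(10,3)·!7 = 120·1854 = 222480.
Total outcomes: 10! = 3628800.
Probability = 222480/3628800 = 103/1680.

103/1680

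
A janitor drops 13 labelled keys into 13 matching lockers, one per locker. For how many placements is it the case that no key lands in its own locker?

!13 = 13! · Σ_{k=0}^{13} (-1)^k/k!
= 13! - 13!/1! + 13!/2! - 13!/3! + 13!/4! - 13!/5! + 13!/6! - 13!/7! + 13!/8! - 13!/9! + 13!/10! - 13!/11! + 13!/12! - 13!/13!
= 6227020800 - 6227020800 + 3113510400 - 1037836800 + 259459200 - 51891840 + 8648640 - 1235520 + 154440 - 17160 + 1716 - 156 + 13 - 1
= 2290792932

2290792932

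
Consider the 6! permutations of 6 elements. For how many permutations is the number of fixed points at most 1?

529

# with exactly i fixed is C(6,i)·!(6-i); sum over i=0..1:
  i=0: C(6,0)·!6 = 1·265 = 265
  i=1: C(6,1)·!5 = 6·44 = 264
Total = 529.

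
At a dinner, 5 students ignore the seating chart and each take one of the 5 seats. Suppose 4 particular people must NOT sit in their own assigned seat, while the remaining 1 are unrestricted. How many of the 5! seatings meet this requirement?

Inclusion-exclusion on the 4 forbidden self-matches:
Σ_{j=0}^{4} (-1)^j C(4,j)(5-j)!
= C(4,0)·5! - C(4,1)·4! + C(4,2)·3! - C(4,3)·2! + C(4,4)·1!
= 120 - 96 + 36 - 8 + 1
= 53

53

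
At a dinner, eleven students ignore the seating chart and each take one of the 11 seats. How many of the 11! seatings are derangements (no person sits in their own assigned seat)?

The number of derangements of 11 is !11 = Σ_{k=0}^{11} (-1)^k·11!/k!
= 11! - 11!/1! + 11!/2! - 11!/3! + 11!/4! - 11!/5! + 11!/6! - 11!/7! + 11!/8! - 11!/9! + 11!/10! - 11!/11!
= 39916800 - 39916800 + 19958400 - 6652800 + 1663200 - 332640 + 55440 - 7920 + 990 - 110 + 11 - 1
= 14684570

14684570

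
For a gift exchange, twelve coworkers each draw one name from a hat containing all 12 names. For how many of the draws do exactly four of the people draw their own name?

7342335

Pick the 4 fixed positions: C(12,4) = 495 ways.
The remaining 8 must be deranged: !8 = 14833.
Total: 495 × 14833 = 7342335.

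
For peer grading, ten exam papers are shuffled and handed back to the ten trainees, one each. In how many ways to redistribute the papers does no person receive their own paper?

1334961

!10 = 10! · Σ_{k=0}^{10} (-1)^k/k!
= 10! - 10!/1! + 10!/2! - 10!/3! + 10!/4! - 10!/5! + 10!/6! - 10!/7! + 10!/8! - 10!/9! + 10!/10!
= 3628800 - 3628800 + 1814400 - 604800 + 151200 - 30240 + 5040 - 720 + 90 - 10 + 1
= 1334961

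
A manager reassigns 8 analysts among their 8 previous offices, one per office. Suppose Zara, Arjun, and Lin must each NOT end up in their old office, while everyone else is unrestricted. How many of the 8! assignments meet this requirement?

27240

Let A_j be the event that the j-th constrained one is fixed. By inclusion-exclusion over the 3 events:
Σ_{j=0}^{3} (-1)^j C(3,j)(8-j)!
= C(3,0)·8! - C(3,1)·7! + C(3,2)·6! - C(3,3)·5!
= 40320 - 15120 + 2160 - 120
= 27240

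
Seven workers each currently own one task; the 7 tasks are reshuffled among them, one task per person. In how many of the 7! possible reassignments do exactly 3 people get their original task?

Choose which 3 of the 7 are fixed: C(7,3) = 35.
The remaining 4 must be deranged: !4 = 9.
Total: 35 × 9 = 315.

315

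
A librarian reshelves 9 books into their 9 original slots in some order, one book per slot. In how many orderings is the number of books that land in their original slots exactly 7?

36

Choose which 7 of the 9 are fixed: C(9,7) = 36.
The other 2 form a derangement: !2 = 1.
Total: 36 × 1 = 36.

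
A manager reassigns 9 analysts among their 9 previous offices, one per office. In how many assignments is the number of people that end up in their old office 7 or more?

37

Sum C(9,i)·!(9-i) for i = 7..9:
  i=7: C(9,7)·!2 = 36·1 = 36
  i=8: C(9,8)·!1 = 9·0 = 0
  i=9: C(9,9)·!0 = 1·1 = 1
Total = 37.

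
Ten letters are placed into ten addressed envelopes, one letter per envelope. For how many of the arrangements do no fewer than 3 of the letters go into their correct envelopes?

291394

Sum C(10,i)·!(10-i) for i = 3..10:
  i=3: C(10,3)·!7 = 120·1854 = 222480
  i=4: C(10,4)·!6 = 210·265 = 55650
  i=5: C(10,5)·!5 = 252·44 = 11088
  i=6: C(10,6)·!4 = 210·9 = 1890
  i=7: C(10,7)·!3 = 120·2 = 240
  i=8: C(10,8)·!2 = 45·1 = 45
  i=9: C(10,9)·!1 = 10·0 = 0
  i=10: C(10,10)·!0 = 1·1 = 1
Total = 291394.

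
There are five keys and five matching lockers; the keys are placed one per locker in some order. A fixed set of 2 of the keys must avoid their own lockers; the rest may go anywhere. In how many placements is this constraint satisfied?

Let A_j be the event that the j-th constrained one is fixed. By inclusion-exclusion over the 2 events:
Σ_{j=0}^{2} (-1)^j C(2,j)(5-j)!
= C(2,0)·5! - C(2,1)·4! + C(2,2)·3!
= 120 - 48 + 6
= 78

78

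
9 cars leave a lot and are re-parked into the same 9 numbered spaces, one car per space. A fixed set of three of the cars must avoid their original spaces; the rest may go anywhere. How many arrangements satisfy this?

Inclusion-exclusion on the 3 forbidden self-matches:
Σ_{j=0}^{3} (-1)^j C(3,j)(9-j)!
= C(3,0)·9! - C(3,1)·8! + C(3,2)·7! - C(3,3)·6!
= 362880 - 120960 + 15120 - 720
= 256320

256320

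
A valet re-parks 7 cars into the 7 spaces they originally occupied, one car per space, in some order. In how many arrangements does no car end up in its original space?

!7 is the nearest integer to 7!/e.
7! = 5040, and 5040/e ≈ 1854.11, so !7 = 1854.

1854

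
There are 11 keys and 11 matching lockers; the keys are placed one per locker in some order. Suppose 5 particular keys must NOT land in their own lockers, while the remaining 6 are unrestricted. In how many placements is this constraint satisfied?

Inclusion-exclusion on the 5 forbidden self-matches:
Σ_{j=0}^{5} (-1)^j C(5,j)(11-j)!
= C(5,0)·11! - C(5,1)·10! + C(5,2)·9! - C(5,3)·8! + C(5,4)·7! - C(5,5)·6!
= 39916800 - 18144000 + 3628800 - 403200 + 25200 - 720
= 25022880

25022880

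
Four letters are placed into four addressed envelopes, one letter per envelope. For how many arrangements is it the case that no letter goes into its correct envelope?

9

!4 is the nearest integer to 4!/e.
4! = 24, and 24/e ≈ 8.83, so !4 = 9.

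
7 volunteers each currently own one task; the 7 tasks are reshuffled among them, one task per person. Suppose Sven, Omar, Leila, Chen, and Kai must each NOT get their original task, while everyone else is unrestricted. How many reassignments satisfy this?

2428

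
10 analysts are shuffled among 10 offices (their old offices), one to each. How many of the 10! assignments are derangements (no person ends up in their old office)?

1334961

!10 = 10! · Σ_{k=0}^{10} (-1)^k/k!
= 10! - 10!/1! + 10!/2! - 10!/3! + 10!/4! - 10!/5! + 10!/6! - 10!/7! + 10!/8! - 10!/9! + 10!/10!
= 3628800 - 3628800 + 1814400 - 604800 + 151200 - 30240 + 5040 - 720 + 90 - 10 + 1
= 1334961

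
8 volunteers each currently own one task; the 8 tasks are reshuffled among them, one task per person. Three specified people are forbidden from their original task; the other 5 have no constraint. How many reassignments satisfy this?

27240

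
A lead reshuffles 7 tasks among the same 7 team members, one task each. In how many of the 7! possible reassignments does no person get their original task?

Use !n = n·!(n-1) + (-1)^n.
!7 = 7·265 - 1 = 1854

1854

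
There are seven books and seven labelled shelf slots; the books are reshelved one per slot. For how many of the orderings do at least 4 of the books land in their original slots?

92

# with exactly i fixed is C(7,i)·!(7-i); sum over i=4..7:
  i=4: C(7,4)·!3 = 35·2 = 70
  i=5: C(7,5)·!2 = 21·1 = 21
  i=6: C(7,6)·!1 = 7·0 = 0
  i=7: C(7,7)·!0 = 1·1 = 1
Total = 92.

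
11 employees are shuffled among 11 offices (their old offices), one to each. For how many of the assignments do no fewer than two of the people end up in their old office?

10547659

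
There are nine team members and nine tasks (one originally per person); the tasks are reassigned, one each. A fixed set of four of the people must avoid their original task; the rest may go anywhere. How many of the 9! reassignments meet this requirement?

Inclusion-exclusion on the 4 forbidden self-matches:
Σ_{j=0}^{4} (-1)^j C(4,j)(9-j)!
= C(4,0)·9! - C(4,1)·8! + C(4,2)·7! - C(4,3)·6! + C(4,4)·5!
= 362880 - 161280 + 30240 - 2880 + 120
= 229080

229080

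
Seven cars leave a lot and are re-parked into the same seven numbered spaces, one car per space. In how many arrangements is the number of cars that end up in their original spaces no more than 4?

# with exactly i fixed is C(7,i)·!(7-i); sum over i=0..4:
  i=0: C(7,0)·!7 = 1·1854 = 1854
  i=1: C(7,1)·!6 = 7·265 = 1855
  i=2: C(7,2)·!5 = 21·44 = 924
  i=3: C(7,3)·!4 = 35·9 = 315
  i=4: C(7,4)·!3 = 35·2 = 70
Total = 5018.

5018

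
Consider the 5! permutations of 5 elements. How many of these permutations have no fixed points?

By inclusion-exclusion, !5 = Σ (-1)^k · 5!/k! for k=0..5
= 5! - 5!/1! + 5!/2! - 5!/3! + 5!/4! - 5!/5!
= 120 - 120 + 60 - 20 + 5 - 1
= 44

44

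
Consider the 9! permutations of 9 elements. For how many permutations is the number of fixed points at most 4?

Sum C(9,i)·!(9-i) for i = 0..4:
  i=0: C(9,0)·!9 = 1·133496 = 133496
  i=1: C(9,1)·!8 = 9·14833 = 133497
  i=2: C(9,2)·!7 = 36·1854 = 66744
  i=3: C(9,3)·!6 = 84·265 = 22260
  i=4: C(9,4)·!5 = 126·44 = 5544
Total = 361541.

361541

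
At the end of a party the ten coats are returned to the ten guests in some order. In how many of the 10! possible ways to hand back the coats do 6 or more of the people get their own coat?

# with exactly i fixed is C(10,i)·!(10-i); sum over i=6..10:
  i=6: C(10,6)·!4 = 210·9 = 1890
  i=7: C(10,7)·!3 = 120·2 = 240
  i=8: C(10,8)·!2 = 45·1 = 45
  i=9: C(10,9)·!1 = 10·0 = 0
  i=10: C(10,10)·!0 = 1·1 = 1
Total = 2176.

2176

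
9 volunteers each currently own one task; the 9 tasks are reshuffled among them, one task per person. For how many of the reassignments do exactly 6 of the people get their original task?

Pick the 6 fixed positions: C(9,6) = 84 ways.
The remaining 3 must be deranged: !3 = 2.
Total: 84 × 2 = 168.

168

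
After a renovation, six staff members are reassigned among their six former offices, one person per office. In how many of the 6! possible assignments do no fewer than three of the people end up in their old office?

# with exactly i fixed is C(6,i)·!(6-i); sum over i=3..6:
  i=3: C(6,3)·!3 = 20·2 = 40
  i=4: C(6,4)·!2 = 15·1 = 15
  i=5: C(6,5)·!1 = 6·0 = 0
  i=6: C(6,6)·!0 = 1·1 = 1
Total = 56.

56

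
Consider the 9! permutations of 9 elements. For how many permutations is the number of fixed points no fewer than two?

95887

Sum C(9,i)·!(9-i) for i = 2..9:
  i=2: C(9,2)·!7 = 36·1854 = 66744
  i=3: C(9,3)·!6 = 84·265 = 22260
  i=4: C(9,4)·!5 = 126·44 = 5544
  i=5: C(9,5)·!4 = 126·9 = 1134
  i=6: C(9,6)·!3 = 84·2 = 168
  i=7: C(9,7)·!2 = 36·1 = 36
  i=8: C(9,8)·!1 = 9·0 = 0
  i=9: C(9,9)·!0 = 1·1 = 1
Total = 95887.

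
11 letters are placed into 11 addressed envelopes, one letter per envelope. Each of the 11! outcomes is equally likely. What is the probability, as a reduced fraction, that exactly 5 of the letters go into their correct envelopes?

Favorable outcomes: C(11,5)·!6 = 462·265 = 122430.
Total outcomes: 11! = 39916800.
Probability = 122430/39916800 = 53/17280.

53/17280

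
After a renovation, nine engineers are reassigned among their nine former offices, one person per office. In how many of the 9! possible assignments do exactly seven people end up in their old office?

36

Choose which 7 of the 9 are fixed: C(9,7) = 36.
The remaining 2 must be deranged: !2 = 1.
Total: 36 × 1 = 36.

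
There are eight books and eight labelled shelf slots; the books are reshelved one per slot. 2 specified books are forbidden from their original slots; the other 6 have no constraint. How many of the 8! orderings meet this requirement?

30960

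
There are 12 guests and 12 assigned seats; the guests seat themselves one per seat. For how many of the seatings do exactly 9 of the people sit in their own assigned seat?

Choose which 9 of the 12 are fixed: C(12,9) = 220.
The other 3 form a derangement: !3 = 2.
Total: 220 × 2 = 440.

440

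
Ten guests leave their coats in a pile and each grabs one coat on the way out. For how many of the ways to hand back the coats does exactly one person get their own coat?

Choose which one of the 10 is fixed: C(10,1) = 10.
The other 9 form a derangement: !9 = 133496.
Total: 10 × 133496 = 1334960.

1334960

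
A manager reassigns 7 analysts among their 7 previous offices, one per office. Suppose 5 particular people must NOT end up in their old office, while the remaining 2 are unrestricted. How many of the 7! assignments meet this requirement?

2428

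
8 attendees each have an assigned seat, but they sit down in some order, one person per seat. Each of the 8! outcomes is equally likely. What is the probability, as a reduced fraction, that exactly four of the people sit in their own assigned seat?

1/64

Favorable outcomes: C(8,4)·!4 = 70·9 = 630.
Total outcomes: 8! = 40320.
Probability = 630/40320 = 1/64.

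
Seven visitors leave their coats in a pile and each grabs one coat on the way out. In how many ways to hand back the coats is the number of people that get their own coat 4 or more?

92

Sum C(7,i)·!(7-i) for i = 4..7:
  i=4: C(7,4)·!3 = 35·2 = 70
  i=5: C(7,5)·!2 = 21·1 = 21
  i=6: C(7,6)·!1 = 7·0 = 0
  i=7: C(7,7)·!0 = 1·1 = 1
Total = 92.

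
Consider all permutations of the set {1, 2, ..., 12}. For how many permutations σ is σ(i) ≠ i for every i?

176214841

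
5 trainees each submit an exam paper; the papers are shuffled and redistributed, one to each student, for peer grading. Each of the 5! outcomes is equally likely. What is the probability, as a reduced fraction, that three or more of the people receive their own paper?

11/120

Favorable outcomes: Σ_{i≥3} C(5,i)·!(5-i) = 10·1 + 5·0 + 1·1 = 11.
Total outcomes: 5! = 120.
Probability = 11/120 = 11/120.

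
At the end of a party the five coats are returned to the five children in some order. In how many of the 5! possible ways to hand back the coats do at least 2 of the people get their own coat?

31

# with exactly i fixed is C(5,i)·!(5-i); sum over i=2..5:
  i=2: C(5,2)·!3 = 10·2 = 20
  i=3: C(5,3)·!2 = 10·1 = 10
  i=4: C(5,4)·!1 = 5·0 = 0
  i=5: C(5,5)·!0 = 1·1 = 1
Total = 31.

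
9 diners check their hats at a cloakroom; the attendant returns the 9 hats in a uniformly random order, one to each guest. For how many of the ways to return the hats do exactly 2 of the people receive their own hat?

Pick the 2 fixed positions: C(9,2) = 36 ways.
The remaining 7 must be deranged: !7 = 1854.
Total: 36 × 1854 = 66744.

66744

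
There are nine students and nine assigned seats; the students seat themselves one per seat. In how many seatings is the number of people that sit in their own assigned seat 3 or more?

29143

Sum C(9,i)·!(9-i) for i = 3..9:
  i=3: C(9,3)·!6 = 84·265 = 22260
  i=4: C(9,4)·!5 = 126·44 = 5544
  i=5: C(9,5)·!4 = 126·9 = 1134
  i=6: C(9,6)·!3 = 84·2 = 168
  i=7: C(9,7)·!2 = 36·1 = 36
  i=8: C(9,8)·!1 = 9·0 = 0
  i=9: C(9,9)·!0 = 1·1 = 1
Total = 29143.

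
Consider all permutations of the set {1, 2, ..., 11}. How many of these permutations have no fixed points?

The number of derangements of 11 is !11 = Σ_{k=0}^{11} (-1)^k·11!/k!
= 11! - 11!/1! + 11!/2! - 11!/3! + 11!/4! - 11!/5! + 11!/6! - 11!/7! + 11!/8! - 11!/9! + 11!/10! - 11!/11!
= 39916800 - 39916800 + 19958400 - 6652800 + 1663200 - 332640 + 55440 - 7920 + 990 - 110 + 11 - 1
= 14684570

14684570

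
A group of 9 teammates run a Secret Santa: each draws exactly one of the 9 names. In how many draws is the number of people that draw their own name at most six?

362843

Sum C(9,i)·!(9-i) for i = 0..6:
  i=0: C(9,0)·!9 = 1·133496 = 133496
  i=1: C(9,1)·!8 = 9·14833 = 133497
  i=2: C(9,2)·!7 = 36·1854 = 66744
  i=3: C(9,3)·!6 = 84·265 = 22260
  i=4: C(9,4)·!5 = 126·44 = 5544
  i=5: C(9,5)·!4 = 126·9 = 1134
  i=6: C(9,6)·!3 = 84·2 = 168
Total = 362843.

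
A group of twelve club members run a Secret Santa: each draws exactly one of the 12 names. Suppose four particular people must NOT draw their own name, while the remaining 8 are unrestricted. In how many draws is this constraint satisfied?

Let A_j be the event that the j-th constrained one is fixed. By inclusion-exclusion over the 4 events:
Σ_{j=0}^{4} (-1)^j C(4,j)(12-j)!
= C(4,0)·12! - C(4,1)·11! + C(4,2)·10! - C(4,3)·9! + C(4,4)·8!
= 479001600 - 159667200 + 21772800 - 1451520 + 40320
= 339696000

339696000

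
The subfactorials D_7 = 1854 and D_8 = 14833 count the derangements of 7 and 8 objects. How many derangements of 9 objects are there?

133496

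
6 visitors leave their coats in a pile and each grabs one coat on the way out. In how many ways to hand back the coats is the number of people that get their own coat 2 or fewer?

664

# with exactly i fixed is C(6,i)·!(6-i); sum over i=0..2:
  i=0: C(6,0)·!6 = 1·265 = 265
  i=1: C(6,1)·!5 = 6·44 = 264
  i=2: C(6,2)·!4 = 15·9 = 135
Total = 664.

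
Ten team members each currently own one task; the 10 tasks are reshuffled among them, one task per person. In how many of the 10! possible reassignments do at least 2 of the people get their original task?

Sum C(10,i)·!(10-i) for i = 2..10:
  i=2: C(10,2)·!8 = 45·14833 = 667485
  i=3: C(10,3)·!7 = 120·1854 = 222480
  i=4: C(10,4)·!6 = 210·265 = 55650
  i=5: C(10,5)·!5 = 252·44 = 11088
  i=6: C(10,6)·!4 = 210·9 = 1890
  i=7: C(10,7)·!3 = 120·2 = 240
  i=8: C(10,8)·!2 = 45·1 = 45
  i=9: C(10,9)·!1 = 10·0 = 0
  i=10: C(10,10)·!0 = 1·1 = 1
Total = 958879.

958879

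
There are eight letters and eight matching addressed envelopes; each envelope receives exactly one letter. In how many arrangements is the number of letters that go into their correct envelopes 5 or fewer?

40291

# with exactly i fixed is C(8,i)·!(8-i); sum over i=0..5:
  i=0: C(8,0)·!8 = 1·14833 = 14833
  i=1: C(8,1)·!7 = 8·1854 = 14832
  i=2: C(8,2)·!6 = 28·265 = 7420
  i=3: C(8,3)·!5 = 56·44 = 2464
  i=4: C(8,4)·!4 = 70·9 = 630
  i=5: C(8,5)·!3 = 56·2 = 112
Total = 40291.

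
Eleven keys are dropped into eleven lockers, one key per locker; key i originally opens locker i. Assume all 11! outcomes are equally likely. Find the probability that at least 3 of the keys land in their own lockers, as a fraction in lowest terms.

3205379/39916800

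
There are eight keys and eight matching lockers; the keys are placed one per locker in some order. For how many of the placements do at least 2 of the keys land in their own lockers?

10655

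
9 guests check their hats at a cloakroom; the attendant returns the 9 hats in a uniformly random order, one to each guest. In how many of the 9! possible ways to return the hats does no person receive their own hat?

133496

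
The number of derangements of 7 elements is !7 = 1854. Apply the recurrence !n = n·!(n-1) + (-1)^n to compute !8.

!8 = 8·1854 + 1 = 14833.

14833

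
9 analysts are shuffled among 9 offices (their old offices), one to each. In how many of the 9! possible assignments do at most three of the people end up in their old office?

# with exactly i fixed is C(9,i)·!(9-i); sum over i=0..3:
  i=0: C(9,0)·!9 = 1·133496 = 133496
  i=1: C(9,1)·!8 = 9·14833 = 133497
  i=2: C(9,2)·!7 = 36·1854 = 66744
  i=3: C(9,3)·!6 = 84·265 = 22260
Total = 355997.

355997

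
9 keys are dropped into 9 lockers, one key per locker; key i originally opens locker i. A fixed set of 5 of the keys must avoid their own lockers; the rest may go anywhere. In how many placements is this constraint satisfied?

Let A_j be the event that the j-th constrained one is fixed. By inclusion-exclusion over the 5 events:
Σ_{j=0}^{5} (-1)^j C(5,j)(9-j)!
= C(5,0)·9! - C(5,1)·8! + C(5,2)·7! - C(5,3)·6! + C(5,4)·5! - C(5,5)·4!
= 362880 - 201600 + 50400 - 7200 + 600 - 24
= 205056

205056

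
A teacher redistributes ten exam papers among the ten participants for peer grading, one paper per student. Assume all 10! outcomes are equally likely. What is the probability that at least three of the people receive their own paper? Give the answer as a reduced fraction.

145697/1814400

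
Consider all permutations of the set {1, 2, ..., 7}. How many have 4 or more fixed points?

92

Sum C(7,i)·!(7-i) for i = 4..7:
  i=4: C(7,4)·!3 = 35·2 = 70
  i=5: C(7,5)·!2 = 21·1 = 21
  i=6: C(7,6)·!1 = 7·0 = 0
  i=7: C(7,7)·!0 = 1·1 = 1
Total = 92.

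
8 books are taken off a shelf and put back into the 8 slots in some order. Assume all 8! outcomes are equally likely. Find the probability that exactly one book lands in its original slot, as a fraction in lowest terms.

103/280

Favorable outcomes: C(8,1)·!7 = 8·1854 = 14832.
Total outcomes: 8! = 40320.
Probability = 14832/40320 = 103/280.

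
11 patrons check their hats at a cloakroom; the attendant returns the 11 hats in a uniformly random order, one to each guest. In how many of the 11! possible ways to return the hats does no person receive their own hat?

The number of derangements of 11 is !11 = Σ_{k=0}^{11} (-1)^k·11!/k!
= 11! - 11!/1! + 11!/2! - 11!/3! + 11!/4! - 11!/5! + 11!/6! - 11!/7! + 11!/8! - 11!/9! + 11!/10! - 11!/11!
= 39916800 - 39916800 + 19958400 - 6652800 + 1663200 - 332640 + 55440 - 7920 + 990 - 110 + 11 - 1
= 14684570

14684570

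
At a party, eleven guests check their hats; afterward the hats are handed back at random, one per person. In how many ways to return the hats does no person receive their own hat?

Recurrence: !11 = 11·!10 + (-1)^11.
!11 = 11·1334961 - 1 = 14684570

14684570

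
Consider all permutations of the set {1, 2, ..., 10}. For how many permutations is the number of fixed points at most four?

# with exactly i fixed is C(10,i)·!(10-i); sum over i=0..4:
  i=0: C(10,0)·!10 = 1·1334961 = 1334961
  i=1: C(10,1)·!9 = 10·133496 = 1334960
  i=2: C(10,2)·!8 = 45·14833 = 667485
  i=3: C(10,3)·!7 = 120·1854 = 222480
  i=4: C(10,4)·!6 = 210·265 = 55650
Total = 3615536.

3615536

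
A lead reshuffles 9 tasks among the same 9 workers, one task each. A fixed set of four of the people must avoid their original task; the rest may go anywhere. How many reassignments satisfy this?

229080

Inclusion-exclusion on the 4 forbidden self-matches:
Σ_{j=0}^{4} (-1)^j C(4,j)(9-j)!
= C(4,0)·9! - C(4,1)·8! + C(4,2)·7! - C(4,3)·6! + C(4,4)·5!
= 362880 - 161280 + 30240 - 2880 + 120
= 229080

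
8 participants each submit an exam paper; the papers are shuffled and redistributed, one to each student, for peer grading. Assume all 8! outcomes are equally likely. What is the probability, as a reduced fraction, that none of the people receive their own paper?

2119/5760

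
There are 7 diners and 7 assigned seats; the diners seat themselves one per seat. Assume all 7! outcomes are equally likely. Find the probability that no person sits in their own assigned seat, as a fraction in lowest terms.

Favorable outcomes: !7 = 1854.
Total outcomes: 7! = 5040.
Probability = 1854/5040 = 103/280.

103/280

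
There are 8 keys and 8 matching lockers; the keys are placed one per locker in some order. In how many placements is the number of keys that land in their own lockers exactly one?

Pick the single fixed position: C(8,1) = 8 ways.
The remaining 7 must be deranged: !7 = 1854.
Total: 8 × 1854 = 14832.

14832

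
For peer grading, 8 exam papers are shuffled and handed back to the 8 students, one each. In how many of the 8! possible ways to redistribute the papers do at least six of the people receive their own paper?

29

# with exactly i fixed is C(8,i)·!(8-i); sum over i=6..8:
  i=6: C(8,6)·!2 = 28·1 = 28
  i=7: C(8,7)·!1 = 8·0 = 0
  i=8: C(8,8)·!0 = 1·1 = 1
Total = 29.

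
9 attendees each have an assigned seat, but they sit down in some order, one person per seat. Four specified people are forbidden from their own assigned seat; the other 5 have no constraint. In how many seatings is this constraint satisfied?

Let A_j be the event that the j-th constrained one is fixed. By inclusion-exclusion over the 4 events:
Σ_{j=0}^{4} (-1)^j C(4,j)(9-j)!
= C(4,0)·9! - C(4,1)·8! + C(4,2)·7! - C(4,3)·6! + C(4,4)·5!
= 362880 - 161280 + 30240 - 2880 + 120
= 229080

229080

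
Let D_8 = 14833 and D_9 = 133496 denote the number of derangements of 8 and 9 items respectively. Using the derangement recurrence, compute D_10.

1334961

D_10 = (10-1)·(D_9 + D_8) = 9·(133496 + 14833) = 9·148329 = 1334961.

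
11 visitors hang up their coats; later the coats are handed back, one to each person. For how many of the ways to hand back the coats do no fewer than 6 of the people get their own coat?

23684

Sum C(11,i)·!(11-i) for i = 6..11:
  i=6: C(11,6)·!5 = 462·44 = 20328
  i=7: C(11,7)·!4 = 330·9 = 2970
  i=8: C(11,8)·!3 = 165·2 = 330
  i=9: C(11,9)·!2 = 55·1 = 55
  i=10: C(11,10)·!1 = 11·0 = 0
  i=11: C(11,11)·!0 = 1·1 = 1
Total = 23684.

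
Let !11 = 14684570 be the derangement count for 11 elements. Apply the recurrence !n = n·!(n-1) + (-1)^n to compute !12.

176214841

!12 = 12·14684570 + 1 = 176214841.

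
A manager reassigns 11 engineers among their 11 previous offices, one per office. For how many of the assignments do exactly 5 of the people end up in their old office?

Pick the 5 fixed positions: C(11,5) = 462 ways.
The remaining 6 must be deranged: !6 = 265.
Total: 462 × 265 = 122430.

122430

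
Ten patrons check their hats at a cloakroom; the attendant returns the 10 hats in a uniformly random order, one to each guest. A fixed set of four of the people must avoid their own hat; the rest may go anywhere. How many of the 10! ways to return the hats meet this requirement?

Inclusion-exclusion on the 4 forbidden self-matches:
Σ_{j=0}^{4} (-1)^j C(4,j)(10-j)!
= C(4,0)·10! - C(4,1)·9! + C(4,2)·8! - C(4,3)·7! + C(4,4)·6!
= 3628800 - 1451520 + 241920 - 20160 + 720
= 2399760

2399760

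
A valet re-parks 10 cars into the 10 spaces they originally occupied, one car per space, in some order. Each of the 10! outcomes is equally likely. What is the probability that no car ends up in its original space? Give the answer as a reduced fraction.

Favorable outcomes: !10 = 1334961.
Total outcomes: 10! = 3628800.
Probability = 1334961/3628800 = 16481/44800.

16481/44800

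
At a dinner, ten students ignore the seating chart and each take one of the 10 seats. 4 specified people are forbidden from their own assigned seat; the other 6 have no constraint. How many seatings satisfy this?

2399760

Let A_j be the event that the j-th constrained one is fixed. By inclusion-exclusion over the 4 events:
Σ_{j=0}^{4} (-1)^j C(4,j)(10-j)!
= C(4,0)·10! - C(4,1)·9! + C(4,2)·8! - C(4,3)·7! + C(4,4)·6!
= 3628800 - 1451520 + 241920 - 20160 + 720
= 2399760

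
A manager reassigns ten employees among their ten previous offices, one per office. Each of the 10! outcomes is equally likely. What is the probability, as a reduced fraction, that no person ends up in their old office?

Favorable outcomes: !10 = 1334961.
Total outcomes: 10! = 3628800.
Probability = 1334961/3628800 = 16481/44800.

16481/44800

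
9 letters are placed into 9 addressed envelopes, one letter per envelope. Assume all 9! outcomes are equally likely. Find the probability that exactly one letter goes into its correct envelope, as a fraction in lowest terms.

2119/5760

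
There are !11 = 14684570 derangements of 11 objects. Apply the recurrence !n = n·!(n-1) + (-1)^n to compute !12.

176214841

!12 = 12·14684570 + 1 = 176214841.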